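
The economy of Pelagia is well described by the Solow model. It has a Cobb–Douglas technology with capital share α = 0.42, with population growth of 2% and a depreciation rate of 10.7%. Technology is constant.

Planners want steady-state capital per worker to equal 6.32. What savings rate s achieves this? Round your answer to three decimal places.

Steady state requires s·f(k) = (n + δ)·k, i.e. s·k^α = (n + δ)·k.
So s / (n + δ) = (k*)^(1−α) = 6.32^0.58 = 2.9135.
Therefore s = 2.9135 × (n + δ) = 2.9135 × 0.127 = 0.3700.

s ≈ 0.370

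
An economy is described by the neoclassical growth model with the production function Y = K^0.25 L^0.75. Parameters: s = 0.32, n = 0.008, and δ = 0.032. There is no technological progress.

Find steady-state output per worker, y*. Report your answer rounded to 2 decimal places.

In steady state, investment equals break-even investment: s·k^α = (n + δ)·k.
Dividing both sides by k: k^(1−α) = s / (n + δ).
k^0.75 = 0.32 / (0.008 + 0.032) = 0.32 / 0.040 = 8.0000
k* = 8.0000^(1/0.75) ≈ 16.0000
y* = (k*)^α = 16.0000^0.25 ≈ 2.0000

y* = 2.00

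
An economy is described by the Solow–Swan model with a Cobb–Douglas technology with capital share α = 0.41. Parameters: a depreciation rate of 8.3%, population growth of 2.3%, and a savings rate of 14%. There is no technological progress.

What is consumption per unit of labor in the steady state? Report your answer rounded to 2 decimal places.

c* ≈ 1.04

At the steady state, Δk = 0, so s·k^α = (n + δ)·k.
Dividing both sides by k: k^(1−α) = s / (n + δ).
k^0.59 = 0.14 / (0.023 + 0.083) = 0.14 / 0.106 = 1.3208
k* = 1.3208^(1/0.59) ≈ 1.6025
y* = (k*)^α = 1.6025^0.41 ≈ 1.2133
c* = (1 − s)·y* = (1 − 0.14) × 1.2133 ≈ 1.0434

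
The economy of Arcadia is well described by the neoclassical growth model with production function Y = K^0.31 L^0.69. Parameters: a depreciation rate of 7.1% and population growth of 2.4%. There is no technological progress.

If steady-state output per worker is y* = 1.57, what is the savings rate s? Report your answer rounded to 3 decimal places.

s ≈ 0.259

In steady state, investment equals break-even investment: s·k^α = (n + δ)·k.
Since y* = [s/(n + δ)]^(α/(1−α)), we have s/(n + δ) = (y*)^((1−α)/α) = 1.57^2.2258 = 2.7292.
Therefore s = 2.7292 × (n + δ) = 2.7292 × 0.095 = 0.2593.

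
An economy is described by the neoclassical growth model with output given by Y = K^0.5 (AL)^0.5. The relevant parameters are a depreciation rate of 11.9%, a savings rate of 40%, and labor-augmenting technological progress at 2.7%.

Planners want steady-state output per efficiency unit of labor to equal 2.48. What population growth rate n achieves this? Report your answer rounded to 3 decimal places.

Steady state requires s·f(k) = (n + g + δ)·k, i.e. s·k^α = (n + g + δ)·k.
Since y* = [s/(n + g + δ)]^(α/(1−α)), we have s/(n + g + δ) = (y*)^((1−α)/α) = 2.48^1 = 2.4800.
Therefore n + g + δ = s / 2.4800 = 0.40 / 2.4800 = 0.1613, so n = 0.1613 − 0.146 = 0.0153.

n ≈ 0.015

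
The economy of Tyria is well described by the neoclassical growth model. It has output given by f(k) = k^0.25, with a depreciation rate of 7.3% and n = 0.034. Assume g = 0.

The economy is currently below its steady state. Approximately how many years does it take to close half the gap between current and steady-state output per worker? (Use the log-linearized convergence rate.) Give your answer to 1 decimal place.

t_½ ≈ 8.6 years

Near the steady state the convergence rate is λ = (1 − α)(n + δ).
λ = (1 − 0.25) × 0.107 = 0.75 × 0.107 = 0.08025
Half-life = ln 2 / λ = 0.6931 / 0.08025 ≈ 8.64 years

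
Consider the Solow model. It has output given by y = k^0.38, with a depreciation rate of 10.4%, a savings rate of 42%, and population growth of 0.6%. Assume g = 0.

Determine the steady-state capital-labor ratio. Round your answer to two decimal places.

In steady state, investment equals break-even investment: s·k^α = (n + δ)·k.
Dividing both sides by k: k^(1−α) = s / (n + δ).
k^0.62 = 0.42 / (0.006 + 0.104) = 0.42 / 0.110 = 3.8182
k* = 3.8182^(1/0.62) ≈ 8.6792

k* ≈ 8.68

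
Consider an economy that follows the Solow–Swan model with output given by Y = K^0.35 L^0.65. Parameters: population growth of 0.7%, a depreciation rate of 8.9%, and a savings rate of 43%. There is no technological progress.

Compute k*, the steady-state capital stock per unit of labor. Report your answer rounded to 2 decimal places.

k* = 10.04

In steady state, investment equals break-even investment: s·k^α = (n + δ)·k.
Rearranging, k^(1−α) = s / (n + δ).
k^0.65 = 0.43 / (0.007 + 0.089) = 0.43 / 0.096 = 4.4792
k* = 4.4792^(1/0.65) ≈ 10.0426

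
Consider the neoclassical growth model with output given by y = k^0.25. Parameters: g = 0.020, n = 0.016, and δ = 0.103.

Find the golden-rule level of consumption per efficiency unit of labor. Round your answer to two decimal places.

At the golden rule, f'(k) = n + g + δ, so α·k^(α−1) = n + g + δ and k_gold = (α/(n + g + δ))^(1/(1−α)).
k_gold = (0.25/0.139)^(1/0.75) = 1.7986^1.3333 ≈ 2.1873
c_gold = f(k_gold) − (n + g + δ)·k_gold = 1.2161 − 0.139×2.1873 ≈ 0.9121

c_gold ≈ 0.91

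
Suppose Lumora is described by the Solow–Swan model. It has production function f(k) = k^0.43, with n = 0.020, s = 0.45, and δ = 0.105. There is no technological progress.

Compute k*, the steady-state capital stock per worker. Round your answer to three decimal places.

Steady state requires s·f(k) = (n + δ)·k, i.e. s·k^α = (n + δ)·k.
Rearranging, k^(1−α) = s / (n + δ).
k^0.57 = 0.45 / (0.020 + 0.105) = 0.45 / 0.125 = 3.6000
k* = 3.6000^(1/0.57) ≈ 9.4617

k* ≈ 9.462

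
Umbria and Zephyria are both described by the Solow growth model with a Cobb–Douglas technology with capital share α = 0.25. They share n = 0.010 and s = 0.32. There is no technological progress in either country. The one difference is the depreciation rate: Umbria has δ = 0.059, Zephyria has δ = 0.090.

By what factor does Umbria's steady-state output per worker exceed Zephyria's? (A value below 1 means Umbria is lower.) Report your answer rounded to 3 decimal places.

Steady-state y* = [s/(n + δ)]^(α/(1−α)), so the ratio is [ (s_U/(n + δ)_U) / (s_Z/(n + δ)_Z) ]^0.3333.
s_U/(n + δ)_U = 0.32/0.069 = 4.6377; s_Z/(n + δ)_Z = 0.32/0.100 = 3.2000.
Ratio = (4.6377/3.2000)^0.3333 = 1.4493^0.3333 ≈ 1.1317

ratio ≈ 1.132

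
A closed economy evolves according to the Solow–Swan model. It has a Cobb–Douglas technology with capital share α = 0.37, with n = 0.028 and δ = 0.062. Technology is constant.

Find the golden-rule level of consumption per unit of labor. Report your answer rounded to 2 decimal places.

At the golden rule, f'(k) = n + δ, so α·k^(α−1) = n + δ and k_gold = (α/(n + δ))^(1/(1−α)).
k_gold = (0.37/0.090)^(1/0.63) = 4.1111^1.5873 ≈ 9.4305
c_gold = f(k_gold) − (n + δ)·k_gold = 2.2939 − 0.090×9.4305 ≈ 1.4452

c_gold ≈ 1.45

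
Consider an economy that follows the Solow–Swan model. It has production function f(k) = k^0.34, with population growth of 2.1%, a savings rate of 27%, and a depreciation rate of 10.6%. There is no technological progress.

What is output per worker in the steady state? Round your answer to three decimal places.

y* = 1.475

Steady state requires s·f(k) = (n + δ)·k, i.e. s·k^α = (n + δ)·k.
Dividing both sides by k: k^(1−α) = s / (n + δ).
k^0.66 = 0.27 / (0.021 + 0.106) = 0.27 / 0.127 = 2.1260
k* = 2.1260^(1/0.66) ≈ 3.1355
y* = (k*)^α = 3.1355^0.34 ≈ 1.4748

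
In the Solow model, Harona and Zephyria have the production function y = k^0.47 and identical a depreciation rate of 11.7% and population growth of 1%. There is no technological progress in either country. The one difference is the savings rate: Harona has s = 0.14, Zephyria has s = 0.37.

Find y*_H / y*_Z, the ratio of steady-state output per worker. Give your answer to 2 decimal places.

Steady-state y* = [s/(n + δ)]^(α/(1−α)), so the ratio is [ (s_H/(n + δ)_H) / (s_Z/(n + δ)_Z) ]^0.8868.
s_H/(n + δ)_H = 0.14/0.127 = 1.1024; s_Z/(n + δ)_Z = 0.37/0.127 = 2.9134.
Ratio = (1.1024/2.9134)^0.8868 = 0.3784^0.8868 ≈ 0.4224

y*_H / y*_Z ≈ 0.42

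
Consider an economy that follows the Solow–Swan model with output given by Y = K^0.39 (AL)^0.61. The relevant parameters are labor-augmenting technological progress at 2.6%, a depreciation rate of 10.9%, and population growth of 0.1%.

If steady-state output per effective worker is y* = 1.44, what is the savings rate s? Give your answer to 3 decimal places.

At the steady state, Δk = 0, so s·k^α = (n + g + δ)·k.
Since y* = [s/(n + g + δ)]^(α/(1−α)), we have s/(n + g + δ) = (y*)^((1−α)/α) = 1.44^1.5641 = 1.7689.
Therefore s = 1.7689 × (n + g + δ) = 1.7689 × 0.136 = 0.2406.

s ≈ 0.241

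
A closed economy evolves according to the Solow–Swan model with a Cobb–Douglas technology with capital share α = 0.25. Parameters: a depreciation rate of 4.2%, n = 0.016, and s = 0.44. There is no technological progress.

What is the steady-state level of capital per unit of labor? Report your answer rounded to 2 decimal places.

k* ≈ 14.91

At the steady state, Δk = 0, so s·k^α = (n + δ)·k.
Rearranging, k^(1−α) = s / (n + δ).
k^0.75 = 0.44 / (0.016 + 0.042) = 0.44 / 0.058 = 7.5862
k* = 7.5862^(1/0.75) ≈ 14.9062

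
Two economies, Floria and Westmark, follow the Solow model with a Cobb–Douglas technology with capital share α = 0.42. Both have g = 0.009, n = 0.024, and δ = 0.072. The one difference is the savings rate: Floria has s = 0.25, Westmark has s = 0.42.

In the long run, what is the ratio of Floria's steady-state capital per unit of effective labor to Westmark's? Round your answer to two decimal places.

Steady-state k* = [s/(n + g + δ)]^(1/(1−α)), so the ratio is [ (s_F/(n + g + δ)_F) / (s_W/(n + g + δ)_W) ]^1.7241.
s_F/(n + g + δ)_F = 0.25/0.105 = 2.3810; s_W/(n + g + δ)_W = 0.42/0.105 = 4.0000.
Ratio = (2.3810/4.0000)^1.7241 = 0.5953^1.7241 ≈ 0.4089

k*_F / k*_W ≈ 0.41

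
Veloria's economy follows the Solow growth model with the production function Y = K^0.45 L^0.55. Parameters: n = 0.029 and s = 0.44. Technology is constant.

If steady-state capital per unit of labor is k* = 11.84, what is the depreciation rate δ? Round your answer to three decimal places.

Steady state requires s·f(k) = (n + δ)·k, i.e. s·k^α = (n + δ)·k.
So s / (n + δ) = (k*)^(1−α) = 11.84^0.55 = 3.8935.
Therefore n + δ = s / 3.8935 = 0.44 / 3.8935 = 0.1130, so δ = 0.1130 − 0.029 = 0.0840.

δ ≈ 0.084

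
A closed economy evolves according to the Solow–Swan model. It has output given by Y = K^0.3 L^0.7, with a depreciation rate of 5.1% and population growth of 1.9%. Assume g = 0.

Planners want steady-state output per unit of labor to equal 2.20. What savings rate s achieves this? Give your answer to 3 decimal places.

s ≈ 0.441

At the steady state, Δk = 0, so s·k^α = (n + δ)·k.
Since y* = [s/(n + δ)]^(α/(1−α)), we have s/(n + δ) = (y*)^((1−α)/α) = 2.20^2.3333 = 6.2947.
Therefore s = 6.2947 × (n + δ) = 6.2947 × 0.070 = 0.4406.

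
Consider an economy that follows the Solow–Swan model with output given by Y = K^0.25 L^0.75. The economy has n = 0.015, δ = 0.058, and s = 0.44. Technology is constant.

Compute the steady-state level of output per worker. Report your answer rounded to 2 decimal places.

At the steady state, Δk = 0, so s·k^α = (n + δ)·k.
Rearranging, k^(1−α) = s / (n + δ).
k^0.75 = 0.44 / (0.015 + 0.058) = 0.44 / 0.073 = 6.0274
k* = 6.0274^(1/0.75) ≈ 10.9692
y* = (k*)^α = 10.9692^0.25 ≈ 1.8199

y* ≈ 1.82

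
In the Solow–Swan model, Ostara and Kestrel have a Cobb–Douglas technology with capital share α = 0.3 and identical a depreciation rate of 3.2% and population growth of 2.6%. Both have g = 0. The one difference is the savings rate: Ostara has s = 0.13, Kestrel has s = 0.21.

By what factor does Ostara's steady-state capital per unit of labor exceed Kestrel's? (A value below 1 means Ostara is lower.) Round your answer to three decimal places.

Steady-state k* = [s/(n + δ)]^(1/(1−α)), so the ratio is [ (s_O/(n + δ)_O) / (s_K/(n + δ)_K) ]^1.4286.
s_O/(n + δ)_O = 0.13/0.058 = 2.2414; s_K/(n + δ)_K = 0.21/0.058 = 3.6207.
Ratio = (2.2414/3.6207)^1.4286 = 0.6191^1.4286 ≈ 0.5041

ratio ≈ 0.504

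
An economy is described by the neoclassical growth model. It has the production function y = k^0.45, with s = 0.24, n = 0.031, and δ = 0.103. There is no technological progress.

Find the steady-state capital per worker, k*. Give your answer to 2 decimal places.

k* ≈ 2.89

At the steady state, Δk = 0, so s·k^α = (n + δ)·k.
Dividing both sides by k: k^(1−α) = s / (n + δ).
k^0.55 = 0.24 / (0.031 + 0.103) = 0.24 / 0.134 = 1.7910
k* = 1.7910^(1/0.55) ≈ 2.8852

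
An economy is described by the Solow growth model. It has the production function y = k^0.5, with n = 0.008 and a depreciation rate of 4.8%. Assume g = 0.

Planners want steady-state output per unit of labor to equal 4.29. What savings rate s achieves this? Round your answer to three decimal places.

s ≈ 0.240

In steady state, investment equals break-even investment: s·k^α = (n + δ)·k.
Since y* = [s/(n + δ)]^(α/(1−α)), we have s/(n + δ) = (y*)^((1−α)/α) = 4.29^1 = 4.2900.
Therefore s = 4.2900 × (n + δ) = 4.2900 × 0.056 = 0.2402.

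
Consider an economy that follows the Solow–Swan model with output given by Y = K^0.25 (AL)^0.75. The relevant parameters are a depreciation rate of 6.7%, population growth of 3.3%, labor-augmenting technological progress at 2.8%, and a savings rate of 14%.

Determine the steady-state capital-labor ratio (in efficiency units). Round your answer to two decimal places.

k* ≈ 1.13

At the steady state, Δk = 0, so s·k^α = (n + g + δ)·k.
Dividing both sides by k: k^(1−α) = s / (n + g + δ).
k^0.75 = 0.14 / (0.033 + 0.028 + 0.067) = 0.14 / 0.128 = 1.0938
k* = 1.0938^(1/0.75) ≈ 1.1270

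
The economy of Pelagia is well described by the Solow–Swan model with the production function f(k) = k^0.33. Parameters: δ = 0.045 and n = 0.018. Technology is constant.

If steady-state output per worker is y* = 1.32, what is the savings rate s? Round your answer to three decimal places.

s ≈ 0.111

In steady state, investment equals break-even investment: s·k^α = (n + δ)·k.
Since y* = [s/(n + δ)]^(α/(1−α)), we have s/(n + δ) = (y*)^((1−α)/α) = 1.32^2.0303 = 1.7571.
Therefore s = 1.7571 × (n + δ) = 1.7571 × 0.063 = 0.1107.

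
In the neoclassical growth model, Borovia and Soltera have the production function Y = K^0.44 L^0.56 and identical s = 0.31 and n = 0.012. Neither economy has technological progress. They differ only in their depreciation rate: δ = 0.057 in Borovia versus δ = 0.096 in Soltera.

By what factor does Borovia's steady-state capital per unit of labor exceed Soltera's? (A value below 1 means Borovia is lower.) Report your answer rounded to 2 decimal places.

Steady-state k* = [s/(n + δ)]^(1/(1−α)), so the ratio is [ (s_B/(n + δ)_B) / (s_S/(n + δ)_S) ]^1.7857.
s_B/(n + δ)_B = 0.31/0.069 = 4.4928; s_S/(n + δ)_S = 0.31/0.108 = 2.8704.
Ratio = (4.4928/2.8704)^1.7857 = 1.5652^1.7857 ≈ 2.2256

k*_B / k*_S ≈ 2.23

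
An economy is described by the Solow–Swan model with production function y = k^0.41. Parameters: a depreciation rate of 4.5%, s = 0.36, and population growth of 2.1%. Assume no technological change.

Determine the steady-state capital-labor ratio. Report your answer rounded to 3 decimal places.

In steady state, investment equals break-even investment: s·k^α = (n + δ)·k.
Rearranging, k^(1−α) = s / (n + δ).
k^0.59 = 0.36 / (0.021 + 0.045) = 0.36 / 0.066 = 5.4545
k* = 5.4545^(1/0.59) ≈ 17.7312

k* ≈ 17.731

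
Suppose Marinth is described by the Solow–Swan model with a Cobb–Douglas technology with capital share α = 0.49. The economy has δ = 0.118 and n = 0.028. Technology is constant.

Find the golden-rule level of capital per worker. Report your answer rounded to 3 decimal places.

k_gold ≈ 10.742

The golden rule sets f'(k) = n + δ, i.e. α·k^(α−1) = n + δ.
So k^(1−α) = α / (n + δ) = 0.49 / 0.146 = 3.3562.
k_gold = 3.3562^(1/0.51) ≈ 10.7417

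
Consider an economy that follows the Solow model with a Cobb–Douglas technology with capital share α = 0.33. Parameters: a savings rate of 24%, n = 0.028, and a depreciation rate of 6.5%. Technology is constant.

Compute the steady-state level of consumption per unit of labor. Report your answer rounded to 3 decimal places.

c* = 1.212

Steady state requires s·f(k) = (n + δ)·k, i.e. s·k^α = (n + δ)·k.
Dividing both sides by k: k^(1−α) = s / (n + δ).
k^0.67 = 0.24 / (0.028 + 0.065) = 0.24 / 0.093 = 2.5806
k* = 2.5806^(1/0.67) ≈ 4.1163
y* = (k*)^α = 4.1163^0.33 ≈ 1.5951
c* = (1 − s)·y* = (1 − 0.24) × 1.5951 ≈ 1.2123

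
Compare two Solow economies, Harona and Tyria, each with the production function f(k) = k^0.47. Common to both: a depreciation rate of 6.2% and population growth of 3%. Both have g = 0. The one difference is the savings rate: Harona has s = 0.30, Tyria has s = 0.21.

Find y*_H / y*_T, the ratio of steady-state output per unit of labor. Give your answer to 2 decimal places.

Steady-state y* = [s/(n + δ)]^(α/(1−α)), so the ratio is [ (s_H/(n + δ)_H) / (s_T/(n + δ)_T) ]^0.8868.
s_H/(n + δ)_H = 0.30/0.092 = 3.2609; s_T/(n + δ)_T = 0.21/0.092 = 2.2826.
Ratio = (3.2609/2.2826)^0.8868 = 1.4286^0.8868 ≈ 1.3721

ratio ≈ 1.37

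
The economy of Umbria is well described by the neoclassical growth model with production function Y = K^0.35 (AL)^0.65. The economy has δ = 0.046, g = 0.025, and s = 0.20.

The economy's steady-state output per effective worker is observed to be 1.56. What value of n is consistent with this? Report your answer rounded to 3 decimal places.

n ≈ 0.017

Steady state requires s·f(k) = (n + g + δ)·k, i.e. s·k^α = (n + g + δ)·k.
Since y* = [s/(n + g + δ)]^(α/(1−α)), we have s/(n + g + δ) = (y*)^((1−α)/α) = 1.56^1.8571 = 2.2838.
Therefore n + g + δ = s / 2.2838 = 0.20 / 2.2838 = 0.0876, so n = 0.0876 − 0.071 = 0.0166.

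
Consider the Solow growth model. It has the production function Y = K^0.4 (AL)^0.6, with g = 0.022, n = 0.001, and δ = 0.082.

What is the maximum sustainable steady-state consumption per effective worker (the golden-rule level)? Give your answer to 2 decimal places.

c_gold ≈ 1.46

At the golden rule, f'(k) = n + g + δ, so α·k^(α−1) = n + g + δ and k_gold = (α/(n + g + δ))^(1/(1−α)).
k_gold = (0.4/0.105)^(1/0.6) = 3.8095^1.6667 ≈ 9.2925
c_gold = f(k_gold) − (n + g + δ)·k_gold = 2.4392 − 0.105×9.2925 ≈ 1.4635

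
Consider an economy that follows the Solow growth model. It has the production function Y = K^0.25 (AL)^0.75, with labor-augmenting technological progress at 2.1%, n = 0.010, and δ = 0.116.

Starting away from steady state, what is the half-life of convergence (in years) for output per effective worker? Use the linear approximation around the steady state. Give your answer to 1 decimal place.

half-life ≈ 6.3 years

Near the steady state the convergence rate is λ = (1 − α)(n + g + δ).
λ = (1 − 0.25) × 0.147 = 0.75 × 0.147 = 0.11025
Half-life = ln 2 / λ = 0.6931 / 0.11025 ≈ 6.29 years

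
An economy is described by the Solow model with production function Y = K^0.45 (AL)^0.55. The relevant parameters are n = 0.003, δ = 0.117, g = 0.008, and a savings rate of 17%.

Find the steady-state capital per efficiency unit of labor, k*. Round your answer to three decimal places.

k* = 1.675

At the steady state, Δk = 0, so s·k^α = (n + g + δ)·k.
Dividing both sides by k: k^(1−α) = s / (n + g + δ).
k^0.55 = 0.17 / (0.003 + 0.008 + 0.117) = 0.17 / 0.128 = 1.3281
k* = 1.3281^(1/0.55) ≈ 1.6752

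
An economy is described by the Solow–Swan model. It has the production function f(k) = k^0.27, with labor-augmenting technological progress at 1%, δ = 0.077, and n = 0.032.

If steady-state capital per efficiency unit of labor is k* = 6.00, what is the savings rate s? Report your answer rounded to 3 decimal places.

In steady state, investment equals break-even investment: s·k^α = (n + g + δ)·k.
So s / (n + g + δ) = (k*)^(1−α) = 6.00^0.73 = 3.6987.
Therefore s = 3.6987 × (n + g + δ) = 3.6987 × 0.119 = 0.4401.

s ≈ 0.440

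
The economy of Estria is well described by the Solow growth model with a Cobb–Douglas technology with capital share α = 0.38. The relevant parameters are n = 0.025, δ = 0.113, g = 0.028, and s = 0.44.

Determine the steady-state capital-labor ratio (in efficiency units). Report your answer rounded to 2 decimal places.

k* ≈ 4.82

In steady state, investment equals break-even investment: s·k^α = (n + g + δ)·k.
Dividing both sides by k: k^(1−α) = s / (n + g + δ).
k^0.62 = 0.44 / (0.025 + 0.028 + 0.113) = 0.44 / 0.166 = 2.6506
k* = 2.6506^(1/0.62) ≈ 4.8174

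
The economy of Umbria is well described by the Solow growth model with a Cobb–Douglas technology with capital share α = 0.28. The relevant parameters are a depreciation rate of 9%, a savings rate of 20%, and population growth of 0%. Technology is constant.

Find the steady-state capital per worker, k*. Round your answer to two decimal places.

In steady state, investment equals break-even investment: s·k^α = (n + δ)·k.
Dividing both sides by k: k^(1−α) = s / (n + δ).
k^0.72 = 0.20 / (0.000 + 0.090) = 0.20 / 0.090 = 2.2222
k* = 2.2222^(1/0.72) ≈ 3.0314

k* = 3.03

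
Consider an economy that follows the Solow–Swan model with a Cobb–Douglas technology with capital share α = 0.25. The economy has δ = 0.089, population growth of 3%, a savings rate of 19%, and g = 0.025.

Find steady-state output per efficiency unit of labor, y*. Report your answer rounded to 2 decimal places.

Steady state requires s·f(k) = (n + g + δ)·k, i.e. s·k^α = (n + g + δ)·k.
Rearranging, k^(1−α) = s / (n + g + δ).
k^0.75 = 0.19 / (0.030 + 0.025 + 0.089) = 0.19 / 0.144 = 1.3194
k* = 1.3194^(1/0.75) ≈ 1.4471
y* = (k*)^α = 1.4471^0.25 ≈ 1.0968

y* = 1.10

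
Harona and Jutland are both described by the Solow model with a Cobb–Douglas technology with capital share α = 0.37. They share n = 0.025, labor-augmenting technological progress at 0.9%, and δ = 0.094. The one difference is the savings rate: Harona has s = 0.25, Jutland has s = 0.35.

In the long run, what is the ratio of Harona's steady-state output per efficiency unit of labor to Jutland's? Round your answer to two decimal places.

Steady-state y* = [s/(n + g + δ)]^(α/(1−α)), so the ratio is [ (s_H/(n + g + δ)_H) / (s_J/(n + g + δ)_J) ]^0.5873.
s_H/(n + g + δ)_H = 0.25/0.128 = 1.9531; s_J/(n + g + δ)_J = 0.35/0.128 = 2.7344.
Ratio = (1.9531/2.7344)^0.5873 = 0.7143^0.5873 ≈ 0.8207

ratio ≈ 0.82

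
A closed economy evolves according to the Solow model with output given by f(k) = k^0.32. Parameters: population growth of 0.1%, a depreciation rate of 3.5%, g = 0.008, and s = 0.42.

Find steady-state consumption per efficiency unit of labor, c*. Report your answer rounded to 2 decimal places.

c* = 1.68

At the steady state, Δk = 0, so s·k^α = (n + g + δ)·k.
Dividing both sides by k: k^(1−α) = s / (n + g + δ).
k^0.68 = 0.42 / (0.001 + 0.008 + 0.035) = 0.42 / 0.044 = 9.5455
k* = 9.5455^(1/0.68) ≈ 27.5982
y* = (k*)^α = 27.5982^0.32 ≈ 2.8912
c* = (1 − s)·y* = (1 − 0.42) × 2.8912 ≈ 1.6769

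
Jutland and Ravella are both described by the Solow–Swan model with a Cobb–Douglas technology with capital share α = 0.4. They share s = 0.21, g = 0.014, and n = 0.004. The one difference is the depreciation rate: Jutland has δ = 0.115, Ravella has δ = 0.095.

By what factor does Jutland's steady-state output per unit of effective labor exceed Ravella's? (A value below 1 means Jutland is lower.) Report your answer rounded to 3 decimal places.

Steady-state y* = [s/(n + g + δ)]^(α/(1−α)), so the ratio is [ (s_J/(n + g + δ)_J) / (s_R/(n + g + δ)_R) ]^0.6667.
s_J/(n + g + δ)_J = 0.21/0.133 = 1.5789; s_R/(n + g + δ)_R = 0.21/0.113 = 1.8584.
Ratio = (1.5789/1.8584)^0.6667 = 0.8496^0.6667 ≈ 0.8970

ratio ≈ 0.897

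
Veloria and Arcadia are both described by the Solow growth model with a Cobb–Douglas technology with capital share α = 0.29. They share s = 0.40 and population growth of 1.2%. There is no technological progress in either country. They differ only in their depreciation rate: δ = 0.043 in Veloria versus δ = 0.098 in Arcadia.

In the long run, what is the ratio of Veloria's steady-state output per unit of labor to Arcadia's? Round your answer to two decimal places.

Steady-state y* = [s/(n + δ)]^(α/(1−α)), so the ratio is [ (s_V/(n + δ)_V) / (s_A/(n + δ)_A) ]^0.4085.
s_V/(n + δ)_V = 0.40/0.055 = 7.2727; s_A/(n + δ)_A = 0.40/0.110 = 3.6364.
Ratio = (7.2727/3.6364)^0.4085 = 2.0000^0.4085 ≈ 1.3273

y*_V / y*_A ≈ 1.33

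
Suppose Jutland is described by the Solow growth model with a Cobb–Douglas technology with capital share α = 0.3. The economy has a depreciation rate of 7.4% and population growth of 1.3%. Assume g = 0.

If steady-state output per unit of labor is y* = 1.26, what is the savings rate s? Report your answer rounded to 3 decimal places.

Steady state requires s·f(k) = (n + δ)·k, i.e. s·k^α = (n + δ)·k.
Since y* = [s/(n + δ)]^(α/(1−α)), we have s/(n + δ) = (y*)^((1−α)/α) = 1.26^2.3333 = 1.7147.
Therefore s = 1.7147 × (n + δ) = 1.7147 × 0.087 = 0.1492.

s ≈ 0.149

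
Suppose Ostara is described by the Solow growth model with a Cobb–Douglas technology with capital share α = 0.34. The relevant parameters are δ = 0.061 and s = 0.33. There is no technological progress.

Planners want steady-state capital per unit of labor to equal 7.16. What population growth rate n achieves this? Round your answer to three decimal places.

Steady state requires s·f(k) = (n + δ)·k, i.e. s·k^α = (n + δ)·k.
So s / (n + δ) = (k*)^(1−α) = 7.16^0.66 = 3.6664.
Therefore n + δ = s / 3.6664 = 0.33 / 3.6664 = 0.0900, so n = 0.0900 − 0.061 = 0.0290.

n ≈ 0.029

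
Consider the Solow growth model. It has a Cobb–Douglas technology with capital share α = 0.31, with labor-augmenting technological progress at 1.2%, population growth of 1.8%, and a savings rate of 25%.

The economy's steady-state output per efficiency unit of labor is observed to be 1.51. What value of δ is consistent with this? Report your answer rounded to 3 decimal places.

δ ≈ 0.070

At the steady state, Δk = 0, so s·k^α = (n + g + δ)·k.
Since y* = [s/(n + g + δ)]^(α/(1−α)), we have s/(n + g + δ) = (y*)^((1−α)/α) = 1.51^2.2258 = 2.5025.
Therefore n + g + δ = s / 2.5025 = 0.25 / 2.5025 = 0.0999, so δ = 0.0999 − 0.030 = 0.0699.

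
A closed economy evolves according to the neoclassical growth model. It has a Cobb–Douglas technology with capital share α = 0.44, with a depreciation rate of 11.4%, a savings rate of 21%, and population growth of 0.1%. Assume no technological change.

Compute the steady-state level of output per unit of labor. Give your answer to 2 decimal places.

Steady state requires s·f(k) = (n + δ)·k, i.e. s·k^α = (n + δ)·k.
Dividing both sides by k: k^(1−α) = s / (n + δ).
k^0.56 = 0.21 / (0.001 + 0.114) = 0.21 / 0.115 = 1.8261
k* = 1.8261^(1/0.56) ≈ 2.9309
y* = (k*)^α = 2.9309^0.44 ≈ 1.6050

y* = 1.61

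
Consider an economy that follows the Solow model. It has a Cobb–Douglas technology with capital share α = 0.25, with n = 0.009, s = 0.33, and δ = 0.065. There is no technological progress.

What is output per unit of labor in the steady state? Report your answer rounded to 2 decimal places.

In steady state, investment equals break-even investment: s·k^α = (n + δ)·k.
Rearranging, k^(1−α) = s / (n + δ).
k^0.75 = 0.33 / (0.009 + 0.065) = 0.33 / 0.074 = 4.4595
k* = 4.4595^(1/0.75) ≈ 7.3403
y* = (k*)^α = 7.3403^0.25 ≈ 1.6460

y* = 1.65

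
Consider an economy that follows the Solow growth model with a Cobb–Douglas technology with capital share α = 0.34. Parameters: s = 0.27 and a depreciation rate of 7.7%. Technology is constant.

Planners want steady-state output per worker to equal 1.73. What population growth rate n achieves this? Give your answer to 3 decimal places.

n ≈ 0.016

Steady state requires s·f(k) = (n + δ)·k, i.e. s·k^α = (n + δ)·k.
Since y* = [s/(n + δ)]^(α/(1−α)), we have s/(n + δ) = (y*)^((1−α)/α) = 1.73^1.9412 = 2.8980.
Therefore n + δ = s / 2.8980 = 0.27 / 2.8980 = 0.0932, so n = 0.0932 − 0.077 = 0.0162.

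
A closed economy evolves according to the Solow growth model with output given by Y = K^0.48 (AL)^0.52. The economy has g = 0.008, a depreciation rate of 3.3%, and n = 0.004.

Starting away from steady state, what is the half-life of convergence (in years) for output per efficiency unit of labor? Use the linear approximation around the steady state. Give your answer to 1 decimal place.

half-life ≈ 29.6 years

Near the steady state the convergence rate is λ = (1 − α)(n + g + δ).
λ = (1 − 0.48) × 0.045 = 0.52 × 0.045 = 0.0234
Half-life = ln 2 / λ = 0.6931 / 0.0234 ≈ 29.62 years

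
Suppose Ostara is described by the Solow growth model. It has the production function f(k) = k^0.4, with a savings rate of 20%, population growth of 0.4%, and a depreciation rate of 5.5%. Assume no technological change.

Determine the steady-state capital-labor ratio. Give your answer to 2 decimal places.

Steady state requires s·f(k) = (n + δ)·k, i.e. s·k^α = (n + δ)·k.
Dividing both sides by k: k^(1−α) = s / (n + δ).
k^0.6 = 0.20 / (0.004 + 0.055) = 0.20 / 0.059 = 3.3898
k* = 3.3898^(1/0.6) ≈ 7.6493

k* ≈ 7.65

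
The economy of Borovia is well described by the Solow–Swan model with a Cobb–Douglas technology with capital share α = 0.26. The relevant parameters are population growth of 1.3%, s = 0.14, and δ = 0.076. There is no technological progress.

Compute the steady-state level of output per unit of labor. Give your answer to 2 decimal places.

In steady state, investment equals break-even investment: s·k^α = (n + δ)·k.
Dividing both sides by k: k^(1−α) = s / (n + δ).
k^0.74 = 0.14 / (0.013 + 0.076) = 0.14 / 0.089 = 1.5730
k* = 1.5730^(1/0.74) ≈ 1.8444
y* = (k*)^α = 1.8444^0.26 ≈ 1.1725

y* = 1.17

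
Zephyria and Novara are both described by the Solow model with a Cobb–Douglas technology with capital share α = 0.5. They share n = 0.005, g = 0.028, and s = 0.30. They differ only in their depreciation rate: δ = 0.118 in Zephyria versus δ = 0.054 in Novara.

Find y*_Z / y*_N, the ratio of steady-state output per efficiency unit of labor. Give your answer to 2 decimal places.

Steady-state y* = [s/(n + g + δ)]^(α/(1−α)), so the ratio is [ (s_Z/(n + g + δ)_Z) / (s_N/(n + g + δ)_N) ]^1.
s_Z/(n + g + δ)_Z = 0.30/0.151 = 1.9868; s_N/(n + g + δ)_N = 0.30/0.087 = 3.4483.
Ratio = (1.9868/3.4483)^1 = 0.5762^1 ≈ 0.5762

y*_Z / y*_N ≈ 0.58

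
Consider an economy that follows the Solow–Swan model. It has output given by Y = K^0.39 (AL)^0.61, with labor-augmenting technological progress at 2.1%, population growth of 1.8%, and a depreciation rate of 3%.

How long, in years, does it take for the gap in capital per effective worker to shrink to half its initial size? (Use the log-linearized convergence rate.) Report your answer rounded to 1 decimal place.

Near the steady state the convergence rate is λ = (1 − α)(n + g + δ).
λ = (1 − 0.39) × 0.069 = 0.61 × 0.069 = 0.04209
Half-life = ln 2 / λ = 0.6931 / 0.04209 ≈ 16.47 years

half-life ≈ 16.5 years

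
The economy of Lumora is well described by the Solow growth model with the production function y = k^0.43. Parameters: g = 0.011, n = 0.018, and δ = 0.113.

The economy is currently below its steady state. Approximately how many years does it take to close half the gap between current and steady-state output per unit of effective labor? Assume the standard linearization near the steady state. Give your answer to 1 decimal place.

Near the steady state the convergence rate is λ = (1 − α)(n + g + δ).
λ = (1 − 0.43) × 0.142 = 0.57 × 0.142 = 0.08094
Half-life = ln 2 / λ = 0.6931 / 0.08094 ≈ 8.56 years

about 8.6 years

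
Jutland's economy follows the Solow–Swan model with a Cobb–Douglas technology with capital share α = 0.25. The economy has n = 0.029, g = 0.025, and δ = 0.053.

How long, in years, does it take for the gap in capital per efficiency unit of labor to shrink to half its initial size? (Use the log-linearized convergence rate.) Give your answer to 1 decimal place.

t_½ ≈ 8.6 years

Near the steady state the convergence rate is λ = (1 − α)(n + g + δ).
λ = (1 − 0.25) × 0.107 = 0.75 × 0.107 = 0.08025
Half-life = ln 2 / λ = 0.6931 / 0.08025 ≈ 8.64 years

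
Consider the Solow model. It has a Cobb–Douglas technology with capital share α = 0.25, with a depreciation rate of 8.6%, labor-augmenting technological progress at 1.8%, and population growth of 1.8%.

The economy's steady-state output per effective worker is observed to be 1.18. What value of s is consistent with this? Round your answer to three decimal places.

Steady state requires s·f(k) = (n + g + δ)·k, i.e. s·k^α = (n + g + δ)·k.
Since y* = [s/(n + g + δ)]^(α/(1−α)), we have s/(n + g + δ) = (y*)^((1−α)/α) = 1.18^3 = 1.6430.
Therefore s = 1.6430 × (n + g + δ) = 1.6430 × 0.122 = 0.2004.

s ≈ 0.200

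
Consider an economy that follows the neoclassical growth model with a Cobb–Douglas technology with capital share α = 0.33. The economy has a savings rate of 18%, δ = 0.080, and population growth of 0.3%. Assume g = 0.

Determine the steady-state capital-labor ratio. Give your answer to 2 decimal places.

In steady state, investment equals break-even investment: s·k^α = (n + δ)·k.
Dividing both sides by k: k^(1−α) = s / (n + δ).
k^0.67 = 0.18 / (0.003 + 0.080) = 0.18 / 0.083 = 2.1687
k* = 2.1687^(1/0.67) ≈ 3.1753

k* ≈ 3.18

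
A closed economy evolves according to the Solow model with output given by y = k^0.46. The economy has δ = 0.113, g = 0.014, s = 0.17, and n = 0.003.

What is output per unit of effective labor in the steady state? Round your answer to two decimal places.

y* ≈ 1.26

At the steady state, Δk = 0, so s·k^α = (n + g + δ)·k.
Dividing both sides by k: k^(1−α) = s / (n + g + δ).
k^0.54 = 0.17 / (0.003 + 0.014 + 0.113) = 0.17 / 0.130 = 1.3077
k* = 1.3077^(1/0.54) ≈ 1.6434
y* = (k*)^α = 1.6434^0.46 ≈ 1.2567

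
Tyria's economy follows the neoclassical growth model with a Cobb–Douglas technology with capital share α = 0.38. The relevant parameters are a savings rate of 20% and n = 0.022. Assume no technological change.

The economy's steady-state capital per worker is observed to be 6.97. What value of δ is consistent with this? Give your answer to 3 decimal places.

In steady state, investment equals break-even investment: s·k^α = (n + δ)·k.
So s / (n + δ) = (k*)^(1−α) = 6.97^0.62 = 3.3328.
Therefore n + δ = s / 3.3328 = 0.20 / 3.3328 = 0.0600, so δ = 0.0600 − 0.022 = 0.0380.

δ ≈ 0.038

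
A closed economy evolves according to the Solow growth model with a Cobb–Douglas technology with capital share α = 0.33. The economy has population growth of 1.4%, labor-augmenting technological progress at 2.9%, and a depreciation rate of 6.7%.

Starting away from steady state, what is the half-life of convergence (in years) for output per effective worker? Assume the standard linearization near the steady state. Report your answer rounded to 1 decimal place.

half-life ≈ 9.4 years

Near the steady state the convergence rate is λ = (1 − α)(n + g + δ).
λ = (1 − 0.33) × 0.110 = 0.67 × 0.110 = 0.0737
Half-life = ln 2 / λ = 0.6931 / 0.0737 ≈ 9.40 years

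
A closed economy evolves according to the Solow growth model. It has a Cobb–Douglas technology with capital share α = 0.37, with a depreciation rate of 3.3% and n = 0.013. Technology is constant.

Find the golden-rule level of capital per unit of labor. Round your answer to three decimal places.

k_gold ≈ 27.366

The golden rule sets f'(k) = n + δ, i.e. α·k^(α−1) = n + δ.
So k^(1−α) = α / (n + δ) = 0.37 / 0.046 = 8.0435.
k_gold = 8.0435^(1/0.63) ≈ 27.3662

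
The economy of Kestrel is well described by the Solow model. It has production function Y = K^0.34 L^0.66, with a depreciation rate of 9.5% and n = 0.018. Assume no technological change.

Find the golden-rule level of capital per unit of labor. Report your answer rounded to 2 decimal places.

The golden rule sets f'(k) = n + δ, i.e. α·k^(α−1) = n + δ.
So k^(1−α) = α / (n + δ) = 0.34 / 0.113 = 3.0088.
k_gold = 3.0088^(1/0.66) ≈ 5.3069

k_gold ≈ 5.31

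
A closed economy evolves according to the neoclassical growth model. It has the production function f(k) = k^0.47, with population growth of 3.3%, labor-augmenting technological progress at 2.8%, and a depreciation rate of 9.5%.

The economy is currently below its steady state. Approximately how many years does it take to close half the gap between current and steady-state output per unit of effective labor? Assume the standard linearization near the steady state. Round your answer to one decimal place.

about 8.4 years

Near the steady state the convergence rate is λ = (1 − α)(n + g + δ).
λ = (1 − 0.47) × 0.156 = 0.53 × 0.156 = 0.08268
Half-life = ln 2 / λ = 0.6931 / 0.08268 ≈ 8.38 years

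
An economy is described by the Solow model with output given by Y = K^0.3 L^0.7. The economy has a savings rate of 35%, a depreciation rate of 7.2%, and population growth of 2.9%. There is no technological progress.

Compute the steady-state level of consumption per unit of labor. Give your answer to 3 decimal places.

At the steady state, Δk = 0, so s·k^α = (n + δ)·k.
Dividing both sides by k: k^(1−α) = s / (n + δ).
k^0.7 = 0.35 / (0.029 + 0.072) = 0.35 / 0.101 = 3.4653
k* = 3.4653^(1/0.7) ≈ 5.9028
y* = (k*)^α = 5.9028^0.3 ≈ 1.7034
c* = (1 − s)·y* = (1 − 0.35) × 1.7034 ≈ 1.1072

c* ≈ 1.107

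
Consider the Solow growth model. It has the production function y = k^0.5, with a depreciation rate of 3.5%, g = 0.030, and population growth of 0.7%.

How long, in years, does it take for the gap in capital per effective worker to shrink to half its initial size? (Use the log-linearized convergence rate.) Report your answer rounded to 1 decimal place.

t_½ ≈ 19.3 years

Near the steady state the convergence rate is λ = (1 − α)(n + g + δ).
λ = (1 − 0.5) × 0.072 = 0.5 × 0.072 = 0.0360
Half-life = ln 2 / λ = 0.6931 / 0.0360 ≈ 19.25 years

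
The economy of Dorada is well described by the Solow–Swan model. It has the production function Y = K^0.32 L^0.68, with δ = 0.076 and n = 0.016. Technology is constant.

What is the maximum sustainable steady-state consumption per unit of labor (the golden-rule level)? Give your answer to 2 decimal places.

At the golden rule, f'(k) = n + δ, so α·k^(α−1) = n + δ and k_gold = (α/(n + δ))^(1/(1−α)).
k_gold = (0.32/0.092)^(1/0.68) = 3.4783^1.4706 ≈ 6.2537
c_gold = f(k_gold) − (n + δ)·k_gold = 1.7979 − 0.092×6.2537 ≈ 1.2226

c_gold ≈ 1.22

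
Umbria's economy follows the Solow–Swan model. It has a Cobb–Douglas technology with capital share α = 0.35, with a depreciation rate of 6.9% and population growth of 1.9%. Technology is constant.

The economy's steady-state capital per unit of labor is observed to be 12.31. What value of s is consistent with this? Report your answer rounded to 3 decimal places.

At the steady state, Δk = 0, so s·k^α = (n + δ)·k.
So s / (n + δ) = (k*)^(1−α) = 12.31^0.65 = 5.1129.
Therefore s = 5.1129 × (n + δ) = 5.1129 × 0.088 = 0.4499.

s ≈ 0.450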